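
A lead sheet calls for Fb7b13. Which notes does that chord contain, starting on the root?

Fb7b13: dominant seventh flat thirteen on Fb.
Root: Fb
Major 3rd (3rd): Ab
Perfect 5th (5th): Cb
Minor 7th (7th): Ebb
Minor 13th (13th): Dbb

Fb Ab Cb Ebb Dbb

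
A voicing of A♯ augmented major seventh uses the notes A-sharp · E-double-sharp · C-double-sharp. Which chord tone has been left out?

G-double-sharp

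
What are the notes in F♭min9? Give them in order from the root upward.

F♭min9 is a minor ninth built on Fb.
- root: Fb
- minor 3rd: Abb
- perfect 5th: Cb
- minor 7th: Ebb
- major 9th: Gb

Fb – Abb – Cb – Ebb – Gb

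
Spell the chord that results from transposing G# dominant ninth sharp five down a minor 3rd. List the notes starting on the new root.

Transposed root: G# → E# (minor 3rd down). So we spell E# dominant ninth sharp five:
root → E#
3rd (major 3rd) → G##
5th (augmented 5th) → B##
7th (minor 7th) → D#
9th (major 9th) → F##

E# G## B## D# F##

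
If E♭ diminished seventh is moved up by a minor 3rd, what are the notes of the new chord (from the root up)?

A minor 3rd up from E♭ is G♭, so the new chord is G♭ diminished seventh.
Root: G♭
Minor 3rd (3rd): B𝄫
Diminished 5th (5th): D𝄫
Diminished 7th (7th): F𝄫

G♭  B𝄫  D𝄫  F𝄫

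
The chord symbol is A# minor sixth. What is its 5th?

E#

Root of A# minor sixth = A#. The 5th is a perfect 5th: A# up a perfect 5th → E#.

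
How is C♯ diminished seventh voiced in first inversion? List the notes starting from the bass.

E  G  Bb  C#

In root position, C♯ diminished seventh is C#–E–G–Bb.
First inversion puts the third (E) in the bass.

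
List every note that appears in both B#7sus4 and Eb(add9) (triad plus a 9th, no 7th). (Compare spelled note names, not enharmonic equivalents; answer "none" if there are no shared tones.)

B#7sus4: B# E# F## A#
Eb(add9): Eb G Bb F
Common to both → none.

none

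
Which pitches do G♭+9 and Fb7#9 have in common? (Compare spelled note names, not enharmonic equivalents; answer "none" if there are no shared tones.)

G♭+9: Gb Bb D Fb Ab
Fb7#9: Fb Ab Cb Ebb G
Common to both → Fb, Ab.

Fb Ab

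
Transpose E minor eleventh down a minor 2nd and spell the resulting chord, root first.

A minor 2nd down from E is D-sharp, so the new chord is D-sharp minor eleventh.
- root: D-sharp
- minor 3rd: F-sharp
- perfect 5th: A-sharp
- minor 7th: C-sharp
- major 9th: E-sharp
- perfect 11th: G-sharp

D-sharp, F-sharp, A-sharp, C-sharp, E-sharp, G-sharp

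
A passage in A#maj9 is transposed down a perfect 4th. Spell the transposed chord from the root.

A# down a perfect 4th → E#. New chord: E# major ninth.
root → E#
3rd (major 3rd) → G##
5th (perfect 5th) → B#
7th (major 7th) → D##
9th (major 9th) → F##

E#  G##  B#  D##  F##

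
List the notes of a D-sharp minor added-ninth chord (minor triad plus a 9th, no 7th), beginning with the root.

D-sharp, F-sharp, A-sharp, E-sharp

Root D-sharp, quality minor added-ninth:
Root: D-sharp
Minor 3rd (3rd): F-sharp
Perfect 5th (5th): A-sharp
Major 9th (9th): E-sharp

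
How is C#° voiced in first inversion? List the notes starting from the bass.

In root position, C#° is C#–E–G.
First inversion puts the third (E) in the bass.

E, G, C#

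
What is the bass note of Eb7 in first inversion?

Eb7 in root position is E♭–G–B♭–D♭.
First inversion places the third in the bass, which is G.

G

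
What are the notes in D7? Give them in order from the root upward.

Root D, quality dominant seventh:
- root: D
- major 3rd: F#
- perfect 5th: A
- minor 7th: C

D F# A C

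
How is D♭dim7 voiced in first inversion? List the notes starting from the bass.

D♭dim7 = Db–Fb–Abb–Cbb; first inversion → third (Fb) lowest.

Fb – Abb – Cbb – Db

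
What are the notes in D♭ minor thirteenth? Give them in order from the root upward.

D♭ minor thirteenth is a minor thirteenth built on D-flat.
D-flat — root
F-flat — minor 3rd
A-flat — perfect 5th
C-flat — minor 7th
E-flat — major 9th
G-flat — perfect 11th
B-flat — major 13th

D-flat  F-flat  A-flat  C-flat  E-flat  G-flat  B-flat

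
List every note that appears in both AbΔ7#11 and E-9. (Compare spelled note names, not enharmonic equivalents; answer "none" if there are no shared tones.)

G, D

AbΔ7#11 = Ab, C, Eb, G, D.
E-9 = E, G, B, D, F#.
Shared: G, D.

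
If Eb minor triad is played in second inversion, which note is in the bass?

B-flat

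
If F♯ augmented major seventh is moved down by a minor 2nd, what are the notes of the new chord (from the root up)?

F-sharp down a minor 2nd → E-sharp. New chord: E-sharp augmented major seventh.
E-sharp — root
G-double-sharp — major 3rd
B-double-sharp — augmented 5th
D-double-sharp — major 7th

E-sharp  G-double-sharp  B-double-sharp  D-double-sharp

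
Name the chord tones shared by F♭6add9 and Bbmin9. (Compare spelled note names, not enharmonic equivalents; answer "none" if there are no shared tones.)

F♭6add9: Fb Ab Cb Db Gb
Bbmin9: Bb Db F Ab C
Common to both → Ab, Db.

Ab Db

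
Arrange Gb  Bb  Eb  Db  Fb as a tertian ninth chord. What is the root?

Arranged so that each adjacent pair is a third by letter name: Eb – Gb – Bb – Db – Fb.
The bottom of that stack, Eb, is the root (this is Eb minor seventh flat nine).

Eb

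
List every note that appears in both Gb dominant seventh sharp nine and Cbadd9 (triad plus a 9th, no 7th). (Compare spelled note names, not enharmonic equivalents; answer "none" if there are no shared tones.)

Gb dominant seventh sharp nine = Gb, Bb, Db, Fb, A.
Cbadd9 = Cb, Eb, Gb, Db.
Shared: Gb, Db.

Gb – Db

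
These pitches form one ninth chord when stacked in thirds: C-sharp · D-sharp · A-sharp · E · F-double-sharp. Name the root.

D-sharp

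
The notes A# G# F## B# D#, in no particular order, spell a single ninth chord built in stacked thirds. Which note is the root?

Arranged so that each adjacent pair is a third by letter name: G# – B# – D# – F## – A#.
The bottom of that stack, G#, is the root (this is G# major ninth).

G#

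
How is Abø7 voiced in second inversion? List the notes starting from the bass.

Ebb, Gb, Ab, Cb

Abø7 = Ab–Cb–Ebb–Gb; second inversion → fifth (Ebb) lowest.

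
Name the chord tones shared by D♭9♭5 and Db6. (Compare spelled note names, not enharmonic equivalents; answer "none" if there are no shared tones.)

Db F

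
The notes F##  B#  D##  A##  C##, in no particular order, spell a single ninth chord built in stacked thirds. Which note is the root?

B#

Stacking in thirds gives B# – D## – F## – A## – C##, so B# is the root — B# major ninth.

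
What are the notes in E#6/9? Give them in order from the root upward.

E♯, G𝄪, B♯, C𝄪, F𝄪

E#6/9: six-nine on E♯.
root → E♯
3rd (major 3rd) → G𝄪
5th (perfect 5th) → B♯
6th (major 6th) → C𝄪
9th (major 9th) → F𝄪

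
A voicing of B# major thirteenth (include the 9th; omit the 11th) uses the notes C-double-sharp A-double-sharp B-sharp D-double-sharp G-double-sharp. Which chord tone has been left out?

F-double-sharp

The full B# major thirteenth chord is B-sharp, D-double-sharp, F-double-sharp, A-double-sharp, C-double-sharp, G-double-sharp.
Comparing with the voicing, the perfect 5th (5th) — F-double-sharp — is absent.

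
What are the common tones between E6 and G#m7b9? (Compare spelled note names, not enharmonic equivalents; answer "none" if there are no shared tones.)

E6: E G# B C#
G#m7b9: G# B D# F# A
Common to both → G#, B.

G# B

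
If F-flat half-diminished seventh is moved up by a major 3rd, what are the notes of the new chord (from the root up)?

A-flat  C-flat  E-double-flat  G-flat

Transposed root: F-flat → A-flat (major 3rd up). So we spell A-flat half-diminished seventh:
A-flat — root
C-flat — minor 3rd
E-double-flat — diminished 5th
G-flat — minor 7th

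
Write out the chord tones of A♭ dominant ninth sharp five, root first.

Root A-flat, quality dominant ninth sharp five:
root → A-flat
3rd (major 3rd) → C
5th (augmented 5th) → E
7th (minor 7th) → G-flat
9th (major 9th) → B-flat

A-flat C E G-flat B-flat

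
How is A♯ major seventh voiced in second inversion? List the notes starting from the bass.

A♯ major seventh = A#–C##–E#–G##; second inversion → fifth (E#) lowest.

E# G## A# C##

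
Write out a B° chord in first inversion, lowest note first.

D  F  B

In root position, B° is B–D–F.
First inversion puts the third (D) in the bass.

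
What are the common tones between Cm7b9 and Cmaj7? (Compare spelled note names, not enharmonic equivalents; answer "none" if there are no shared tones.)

Cm7b9: C E♭ G B♭ D♭
Cmaj7: C E G B
Common to both → C, G.

C – G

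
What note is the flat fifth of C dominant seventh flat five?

C dominant seventh flat five is built on C; its 5th is a diminished 5th above the root.
A fifth above C uses the letter G, and the diminished 5th above C is G♭.

G♭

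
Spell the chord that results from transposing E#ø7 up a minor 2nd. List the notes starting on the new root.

F#  A  C  E

Transposed root: E# → F# (minor 2nd up). So we spell F# half-diminished seventh:
- root: F#
- minor 3rd: A
- diminished 5th: C
- minor 7th: E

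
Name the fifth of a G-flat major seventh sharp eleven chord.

Db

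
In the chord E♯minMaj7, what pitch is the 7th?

D##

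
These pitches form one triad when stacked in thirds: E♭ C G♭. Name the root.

C

Arranged so that each adjacent pair is a third by letter name: C – E♭ – G♭.
The bottom of that stack, C, is the root (this is C diminished triad).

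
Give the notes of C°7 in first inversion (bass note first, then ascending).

In root position, C°7 is C–Eb–Gb–Bbb.
First inversion puts the third (Eb) in the bass.

Eb  Gb  Bbb  C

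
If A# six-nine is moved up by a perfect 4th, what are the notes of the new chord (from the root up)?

D-sharp  F-double-sharp  A-sharp  B-sharp  E-sharp

Transposed root: A-sharp → D-sharp (perfect 4th up). So we spell D-sharp six-nine:
Root: D-sharp
Major 3rd (3rd): F-double-sharp
Perfect 5th (5th): A-sharp
Major 6th (6th): B-sharp
Major 9th (9th): E-sharp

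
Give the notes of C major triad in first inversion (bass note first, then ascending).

E, G, C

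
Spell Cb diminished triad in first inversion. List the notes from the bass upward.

Ebb  Gbb  Cb

Cb diminished triad = Cb–Ebb–Gbb; first inversion → third (Ebb) lowest.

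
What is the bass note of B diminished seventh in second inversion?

B diminished seventh = B–D–F–A-flat. Second inversion → fifth in the bass = F.

F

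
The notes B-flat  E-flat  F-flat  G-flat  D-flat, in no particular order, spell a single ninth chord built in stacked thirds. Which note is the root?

E-flat

Stacking in thirds gives E-flat – G-flat – B-flat – D-flat – F-flat, so E-flat is the root — E-flat minor seventh flat nine.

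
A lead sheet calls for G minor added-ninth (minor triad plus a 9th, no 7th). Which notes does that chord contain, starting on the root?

G  B-flat  D  A

Root G, quality minor added-ninth:
Root: G
Minor 3rd (3rd): B-flat
Perfect 5th (5th): D
Major 9th (9th): A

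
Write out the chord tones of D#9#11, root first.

D#, F##, A#, C#, E#, G##

D#9#11 is a dominant ninth sharp eleven built on D#.
D# — root
F## — major 3rd
A# — perfect 5th
C# — minor 7th
E# — major 9th
G## — augmented 11th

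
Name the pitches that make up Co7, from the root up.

C, Eb, Gb, Bbb

Co7: diminished seventh on C.
Root: C
Minor 3rd (3rd): Eb
Diminished 5th (5th): Gb
Diminished 7th (7th): Bbb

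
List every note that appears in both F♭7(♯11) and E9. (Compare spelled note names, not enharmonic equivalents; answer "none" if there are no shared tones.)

none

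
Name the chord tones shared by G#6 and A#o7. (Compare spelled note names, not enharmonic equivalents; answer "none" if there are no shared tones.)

none

G#6 = G#, B#, D#, E#.
A#o7 = A#, C#, E, G.
Shared: none.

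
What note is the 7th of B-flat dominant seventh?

Root of B-flat dominant seventh = Bb. The 7th is a minor 7th: Bb up a minor 7th → Ab.

Ab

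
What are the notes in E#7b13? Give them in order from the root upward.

E#, G##, B#, D#, C#

E#7b13 is a dominant seventh flat thirteen built on E#.
- root: E#
- major 3rd: G##
- perfect 5th: B#
- minor 7th: D#
- minor 13th: C#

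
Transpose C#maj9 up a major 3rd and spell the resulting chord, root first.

E♯ – G𝄪 – B♯ – D𝄪 – F𝄪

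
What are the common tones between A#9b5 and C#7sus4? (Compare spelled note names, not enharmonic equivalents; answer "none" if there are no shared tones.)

A#9b5: A# C## E G# B#
C#7sus4: C# F# G# B
Common to both → G#.

G#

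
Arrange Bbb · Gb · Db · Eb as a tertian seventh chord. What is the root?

Eb

Arranged so that each adjacent pair is a third by letter name: Eb – Gb – Bbb – Db.
The bottom of that stack, Eb, is the root (this is Eb half-diminished seventh).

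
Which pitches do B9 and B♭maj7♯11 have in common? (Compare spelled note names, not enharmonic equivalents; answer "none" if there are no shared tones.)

B9: B D# F# A C#
B♭maj7♯11: Bb D F A E
Common to both → A.

A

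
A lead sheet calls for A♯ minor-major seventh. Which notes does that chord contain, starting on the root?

A#, C#, E#, G##

A♯ minor-major seventh: minor-major seventh on A#.
Root: A#
Minor 3rd (3rd): C#
Perfect 5th (5th): E#
Major 7th (7th): G##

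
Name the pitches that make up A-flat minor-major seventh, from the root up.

A-flat minor-major seventh is a minor-major seventh built on A♭.
- root: A♭
- minor 3rd: C♭
- perfect 5th: E♭
- major 7th: G

A♭, C♭, E♭, G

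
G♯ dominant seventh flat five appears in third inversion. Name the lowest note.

G♯ dominant seventh flat five = G-sharp–B-sharp–D–F-sharp. Third inversion → seventh in the bass = F-sharp.

F-sharp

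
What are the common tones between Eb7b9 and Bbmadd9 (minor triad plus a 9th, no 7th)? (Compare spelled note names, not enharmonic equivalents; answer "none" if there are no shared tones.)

Bb – Db

Eb7b9: Eb G Bb Db Fb
Bbmadd9: Bb Db F C
Common to both → Bb, Db.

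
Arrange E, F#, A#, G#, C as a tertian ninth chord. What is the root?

F#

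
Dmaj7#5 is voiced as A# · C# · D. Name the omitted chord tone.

Dmaj7#5 = D, F#, A#, C#. The voicing lacks the 3rd (major 3rd), F#.

F#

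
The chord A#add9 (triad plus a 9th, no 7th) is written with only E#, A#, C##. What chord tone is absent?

B#

The full A#add9 chord is A#, C##, E#, B#.
Comparing with the voicing, the major 9th (9th) — B# — is absent.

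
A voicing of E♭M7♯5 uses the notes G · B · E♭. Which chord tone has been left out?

D

E♭M7♯5 = E♭, G, B, D. The voicing lacks the 7th (major 7th), D.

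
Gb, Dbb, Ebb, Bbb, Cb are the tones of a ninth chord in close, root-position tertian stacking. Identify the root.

Cb

Stacking in thirds gives Cb – Ebb – Gb – Bbb – Dbb, so Cb is the root — Cb minor seventh flat nine.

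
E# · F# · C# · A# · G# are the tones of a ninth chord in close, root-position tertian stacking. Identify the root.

F#

Stacking in thirds gives F# – A# – C# – E# – G#, so F# is the root — F# major ninth.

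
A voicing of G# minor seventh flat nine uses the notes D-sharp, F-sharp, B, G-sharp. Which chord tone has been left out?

G# minor seventh flat nine = G-sharp, B, D-sharp, F-sharp, A. The voicing lacks the 9th (minor 9th), A.

A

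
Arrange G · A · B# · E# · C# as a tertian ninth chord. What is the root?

Stacking in thirds gives A – C# – E# – G – B#, so A is the root — A dominant seventh sharp nine sharp five.

A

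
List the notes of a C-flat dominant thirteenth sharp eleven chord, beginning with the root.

Cb, Eb, Gb, Bbb, Db, F, Ab

C-flat dominant thirteenth sharp eleven: dominant thirteenth sharp eleven on Cb.
Root: Cb
Major 3rd (3rd): Eb
Perfect 5th (5th): Gb
Minor 7th (7th): Bbb
Major 9th (9th): Db
Augmented 11th (11th): F
Major 13th (13th): Ab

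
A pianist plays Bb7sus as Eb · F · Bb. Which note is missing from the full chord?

Bb7sus = Bb, Eb, F, Ab. The voicing lacks the 7th (minor 7th), Ab.

Ab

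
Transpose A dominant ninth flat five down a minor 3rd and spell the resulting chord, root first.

F-sharp, A-sharp, C, E, G-sharp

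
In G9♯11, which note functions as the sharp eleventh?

C#

Root of G9♯11 = G. The 11th is an augmented 11th: G up an augmented 11th → C#.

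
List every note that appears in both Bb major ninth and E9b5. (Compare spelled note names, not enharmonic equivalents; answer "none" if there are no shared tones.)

Bb, D

Bb major ninth: Bb D F A C
E9b5: E G# Bb D F#
Common to both → Bb, D.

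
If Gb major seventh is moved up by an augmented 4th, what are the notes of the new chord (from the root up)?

C  E  G  B

An augmented 4th up from Gb is C, so the new chord is C major seventh.
- root: C
- major 3rd: E
- perfect 5th: G
- major 7th: B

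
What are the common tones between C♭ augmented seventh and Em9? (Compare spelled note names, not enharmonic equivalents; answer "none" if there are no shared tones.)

C♭ augmented seventh: Cb Eb G Bbb
Em9: E G B D F#
Common to both → G.

G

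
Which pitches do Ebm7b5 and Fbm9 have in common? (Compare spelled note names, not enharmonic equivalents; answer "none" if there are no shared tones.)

Gb

Ebm7b5: Eb Gb Bbb Db
Fbm9: Fb Abb Cb Ebb Gb
Common to both → Gb.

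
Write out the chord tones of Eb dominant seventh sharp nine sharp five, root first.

Root E-flat, quality dominant seventh sharp nine sharp five:
- root: E-flat
- major 3rd: G
- augmented 5th: B
- minor 7th: D-flat
- augmented 9th: F-sharp

E-flat – G – B – D-flat – F-sharp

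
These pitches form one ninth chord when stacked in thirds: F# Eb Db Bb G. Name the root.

Eb

Arranged so that each adjacent pair is a third by letter name: Eb – G – Bb – Db – F#.
The bottom of that stack, Eb, is the root (this is Eb dominant seventh sharp nine).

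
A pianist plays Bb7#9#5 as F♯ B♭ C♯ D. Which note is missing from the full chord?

A♭

Bb7#9#5 = B♭, D, F♯, A♭, C♯. The voicing lacks the 7th (minor 7th), A♭.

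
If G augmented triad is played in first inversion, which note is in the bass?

G augmented triad = G–B–D-sharp. First inversion → third in the bass = B.

B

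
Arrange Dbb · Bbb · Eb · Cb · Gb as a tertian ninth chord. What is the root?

Arranged so that each adjacent pair is a third by letter name: Cb – Eb – Gb – Bbb – Dbb.
The bottom of that stack, Cb, is the root (this is Cb dominant seventh flat nine).

Cb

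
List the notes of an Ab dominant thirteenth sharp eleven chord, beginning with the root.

A-flat C E-flat G-flat B-flat D F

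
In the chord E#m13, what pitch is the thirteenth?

Root of E#m13 = E♯. The 13th is a major 13th: E♯ up a major 13th → C𝄪.

C𝄪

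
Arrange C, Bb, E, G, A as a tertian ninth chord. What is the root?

A

Arranged so that each adjacent pair is a third by letter name: A – C – E – G – Bb.
The bottom of that stack, A, is the root (this is A minor seventh flat nine).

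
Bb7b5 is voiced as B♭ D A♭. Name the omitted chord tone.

The full Bb7b5 chord is B♭, D, F♭, A♭.
Comparing with the voicing, the diminished 5th (5th) — F♭ — is absent.

F♭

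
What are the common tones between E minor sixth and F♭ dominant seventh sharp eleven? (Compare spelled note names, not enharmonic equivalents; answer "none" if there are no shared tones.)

none

E minor sixth: E G B C-sharp
F♭ dominant seventh sharp eleven: F-flat A-flat C-flat E-double-flat B-flat
Common to both → none.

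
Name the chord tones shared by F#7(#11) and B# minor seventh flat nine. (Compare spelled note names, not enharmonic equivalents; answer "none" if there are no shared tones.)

A♯  C♯  B♯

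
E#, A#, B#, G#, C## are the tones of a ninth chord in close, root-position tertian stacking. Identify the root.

A#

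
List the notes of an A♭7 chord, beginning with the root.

A♭7 is a dominant seventh built on Ab.
- root: Ab
- major 3rd: C
- perfect 5th: Eb
- minor 7th: Gb

Ab C Eb Gb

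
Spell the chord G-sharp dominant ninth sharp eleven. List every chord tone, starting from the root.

G#, B#, D#, F#, A#, C##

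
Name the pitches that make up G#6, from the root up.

G#, B#, D#, E#

Root G#, quality major sixth:
Root: G#
Major 3rd (3rd): B#
Perfect 5th (5th): D#
Major 6th (6th): E#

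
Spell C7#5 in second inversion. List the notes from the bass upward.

G#  Bb  C  E

C7#5 = C–E–G#–Bb; second inversion → fifth (G#) lowest.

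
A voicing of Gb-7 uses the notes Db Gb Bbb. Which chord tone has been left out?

Fb

The full Gb-7 chord is Gb, Bbb, Db, Fb.
Comparing with the voicing, the minor 7th (7th) — Fb — is absent.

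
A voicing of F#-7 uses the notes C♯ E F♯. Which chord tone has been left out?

A

The full F#-7 chord is F♯, A, C♯, E.
Comparing with the voicing, the minor 3rd (3rd) — A — is absent.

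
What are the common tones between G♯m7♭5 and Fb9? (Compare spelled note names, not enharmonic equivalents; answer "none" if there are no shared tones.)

none

G♯m7♭5: G# B D F#
Fb9: Fb Ab Cb Ebb Gb
Common to both → none.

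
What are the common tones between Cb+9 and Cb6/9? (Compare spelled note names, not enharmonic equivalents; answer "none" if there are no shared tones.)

Cb, Eb, Db

Cb+9: Cb Eb G Bbb Db
Cb6/9: Cb Eb Gb Ab Db
Common to both → Cb, Eb, Db.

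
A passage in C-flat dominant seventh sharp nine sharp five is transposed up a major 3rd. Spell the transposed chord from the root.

C♭ up a major 3rd → E♭. New chord: E♭ dominant seventh sharp nine sharp five.
E♭ — root
G — major 3rd
B — augmented 5th
D♭ — minor 7th
F♯ — augmented 9th

E♭  G  B  D♭  F♯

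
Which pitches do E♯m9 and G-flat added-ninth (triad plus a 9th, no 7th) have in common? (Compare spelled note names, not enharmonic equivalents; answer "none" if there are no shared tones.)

E♯m9 = E#, G#, B#, D#, F##.
G-flat added-ninth = Gb, Bb, Db, Ab.
Shared: none.

none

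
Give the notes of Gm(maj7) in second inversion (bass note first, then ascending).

In root position, Gm(maj7) is G–Bb–D–F#.
Second inversion puts the fifth (D) in the bass.

D F# G Bb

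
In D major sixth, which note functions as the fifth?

A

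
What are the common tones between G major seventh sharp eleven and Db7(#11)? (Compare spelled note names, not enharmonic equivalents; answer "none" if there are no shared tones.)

G major seventh sharp eleven = G, B, D, F#, C#.
Db7(#11) = Db, F, Ab, Cb, G.
Shared: G.

G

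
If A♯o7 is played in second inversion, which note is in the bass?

E

A♯o7 in root position is A#–C#–E–G.
Second inversion places the fifth in the bass, which is E.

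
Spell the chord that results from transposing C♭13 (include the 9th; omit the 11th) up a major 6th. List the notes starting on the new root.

A♭  C  E♭  G♭  B♭  F

Transposed root: C♭ → A♭ (major 6th up). So we spell A♭ dominant thirteenth:
- root: A♭
- major 3rd: C
- perfect 5th: E♭
- minor 7th: G♭
- major 9th: B♭
- major 13th: F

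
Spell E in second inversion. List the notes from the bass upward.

B E G#

E = E–G#–B; second inversion → fifth (B) lowest.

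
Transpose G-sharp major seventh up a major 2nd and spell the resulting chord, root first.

A-sharp  C-double-sharp  E-sharp  G-double-sharp

G-sharp up a major 2nd → A-sharp. New chord: A-sharp major seventh.
- root: A-sharp
- major 3rd: C-double-sharp
- perfect 5th: E-sharp
- major 7th: G-double-sharp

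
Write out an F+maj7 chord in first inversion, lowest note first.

F+maj7 = F–A–C#–E; first inversion → third (A) lowest.

A, C#, E, F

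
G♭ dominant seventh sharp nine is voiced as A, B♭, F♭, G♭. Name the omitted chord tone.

D♭

G♭ dominant seventh sharp nine = G♭, B♭, D♭, F♭, A. The voicing lacks the 5th (perfect 5th), D♭.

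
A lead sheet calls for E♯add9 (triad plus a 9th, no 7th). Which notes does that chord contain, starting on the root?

E#  G##  B#  F##

E♯add9 is an added-ninth built on E#.
- root: E#
- major 3rd: G##
- perfect 5th: B#
- major 9th: F##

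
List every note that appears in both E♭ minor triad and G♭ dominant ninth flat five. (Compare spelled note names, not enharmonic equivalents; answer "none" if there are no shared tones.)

E♭ minor triad: E-flat G-flat B-flat
G♭ dominant ninth flat five: G-flat B-flat D-double-flat F-flat A-flat
Common to both → G-flat, B-flat.

G-flat, B-flat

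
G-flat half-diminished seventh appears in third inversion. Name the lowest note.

G-flat half-diminished seventh in root position is G-flat–B-double-flat–D-double-flat–F-flat.
Third inversion places the seventh in the bass, which is F-flat.

F-flat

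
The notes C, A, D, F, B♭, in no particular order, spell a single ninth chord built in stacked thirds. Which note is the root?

B♭

Stacking in thirds gives B♭ – D – F – A – C, so B♭ is the root — B♭ major ninth.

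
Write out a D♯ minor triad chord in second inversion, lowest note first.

D♯ minor triad = D-sharp–F-sharp–A-sharp; second inversion → fifth (A-sharp) lowest.

A-sharp, D-sharp, F-sharp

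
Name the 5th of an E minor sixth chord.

B

Root of E minor sixth = E. The 5th is a perfect 5th: E up a perfect 5th → B.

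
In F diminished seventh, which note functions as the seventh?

F diminished seventh is built on F; its 7th is a diminished 7th above the root.
A seventh above F uses the letter E, and the diminished 7th above F is E-double-flat.

E-double-flat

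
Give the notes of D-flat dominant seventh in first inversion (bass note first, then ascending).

In root position, D-flat dominant seventh is Db–F–Ab–Cb.
First inversion puts the third (F) in the bass.

F, Ab, Cb, Db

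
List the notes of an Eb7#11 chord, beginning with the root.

Eb G Bb Db A

Eb7#11: dominant seventh sharp eleven on Eb.
Root: Eb
Major 3rd (3rd): G
Perfect 5th (5th): Bb
Minor 7th (7th): Db
Augmented 11th (11th): A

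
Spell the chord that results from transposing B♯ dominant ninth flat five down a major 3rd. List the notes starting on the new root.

G-sharp – B-sharp – D – F-sharp – A-sharp

A major 3rd down from B-sharp is G-sharp, so the new chord is G-sharp dominant ninth flat five.
Root: G-sharp
Major 3rd (3rd): B-sharp
Diminished 5th (5th): D
Minor 7th (7th): F-sharp
Major 9th (9th): A-sharp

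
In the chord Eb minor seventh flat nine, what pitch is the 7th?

Db

Eb minor seventh flat nine is built on Eb; its 7th is a minor 7th above the root.
A seventh above E uses the letter D, and the minor 7th above Eb is Db.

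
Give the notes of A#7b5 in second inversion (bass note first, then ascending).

In root position, A#7b5 is A#–C##–E–G#.
Second inversion puts the fifth (E) in the bass.

E G# A# C##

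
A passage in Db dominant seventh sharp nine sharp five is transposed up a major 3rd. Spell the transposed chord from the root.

F, A, C♯, E♭, G♯

D♭ up a major 3rd → F. New chord: F dominant seventh sharp nine sharp five.
root → F
3rd (major 3rd) → A
5th (augmented 5th) → C♯
7th (minor 7th) → E♭
9th (augmented 9th) → G♯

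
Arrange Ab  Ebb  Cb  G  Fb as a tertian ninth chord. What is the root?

Fb

Stacking in thirds gives Fb – Ab – Cb – Ebb – G, so Fb is the root — Fb dominant seventh sharp nine.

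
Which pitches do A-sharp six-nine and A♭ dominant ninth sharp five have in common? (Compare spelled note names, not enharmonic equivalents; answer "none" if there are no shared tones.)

A-sharp six-nine = A-sharp, C-double-sharp, E-sharp, F-double-sharp, B-sharp.
A♭ dominant ninth sharp five = A-flat, C, E, G-flat, B-flat.
Shared: none.

none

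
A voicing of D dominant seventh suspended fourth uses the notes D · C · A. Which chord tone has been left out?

G

D dominant seventh suspended fourth = D, G, A, C. The voicing lacks the 4th (perfect 4th), G.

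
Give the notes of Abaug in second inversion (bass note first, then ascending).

Abaug = Ab–C–E; second inversion → fifth (E) lowest.

E – Ab – C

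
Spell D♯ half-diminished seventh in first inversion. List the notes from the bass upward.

F# – A – C# – D#

D♯ half-diminished seventh = D#–F#–A–C#; first inversion → third (F#) lowest.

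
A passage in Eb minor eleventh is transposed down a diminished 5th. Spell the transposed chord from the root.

A – C – E – G – B – D

Transposed root: Eb → A (diminished 5th down). So we spell A minor eleventh:
Root: A
Minor 3rd (3rd): C
Perfect 5th (5th): E
Minor 7th (7th): G
Major 9th (9th): B
Perfect 11th (11th): D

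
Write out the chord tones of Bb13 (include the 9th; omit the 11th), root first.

Root Bb, quality dominant thirteenth:
Root: Bb
Major 3rd (3rd): D
Perfect 5th (5th): F
Minor 7th (7th): Ab
Major 9th (9th): C
Major 13th (13th): G

Bb D F Ab C G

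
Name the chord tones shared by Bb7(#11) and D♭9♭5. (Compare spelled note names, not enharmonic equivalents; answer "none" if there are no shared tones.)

Bb7(#11) = Bb, D, F, Ab, E.
D♭9♭5 = Db, F, Abb, Cb, Eb.
Shared: F.

F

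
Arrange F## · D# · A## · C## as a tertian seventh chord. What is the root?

D#

Arranged so that each adjacent pair is a third by letter name: D# – F## – A## – C##.
The bottom of that stack, D#, is the root (this is D# augmented major seventh).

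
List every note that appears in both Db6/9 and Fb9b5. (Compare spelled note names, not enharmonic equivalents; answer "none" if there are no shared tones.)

Ab

Db6/9: Db F Ab Bb Eb
Fb9b5: Fb Ab Cbb Ebb Gb
Common to both → Ab.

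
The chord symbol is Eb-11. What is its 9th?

Eb-11 is built on Eb; its 9th is a major 9th above the root.
A second above E uses the letter F, and the major 9th above Eb is F.

F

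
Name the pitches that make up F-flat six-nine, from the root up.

F-flat, A-flat, C-flat, D-flat, G-flat

F-flat six-nine: six-nine on F-flat.
Root: F-flat
Major 3rd (3rd): A-flat
Perfect 5th (5th): C-flat
Major 6th (6th): D-flat
Major 9th (9th): G-flat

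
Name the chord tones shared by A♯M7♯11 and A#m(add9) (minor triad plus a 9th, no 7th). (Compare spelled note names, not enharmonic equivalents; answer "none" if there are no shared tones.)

A♯M7♯11 = A♯, C𝄪, E♯, G𝄪, D𝄪.
A#m(add9) = A♯, C♯, E♯, B♯.
Shared: A♯, E♯.

A♯  E♯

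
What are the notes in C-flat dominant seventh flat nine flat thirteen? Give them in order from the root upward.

Root Cb, quality dominant seventh flat nine flat thirteen:
- root: Cb
- major 3rd: Eb
- perfect 5th: Gb
- minor 7th: Bbb
- minor 9th: Dbb
- minor 13th: Abb

Cb  Eb  Gb  Bbb  Dbb  Abb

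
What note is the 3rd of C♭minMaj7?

Ebb

Root of C♭minMaj7 = Cb. The 3rd is a minor 3rd: Cb up a minor 3rd → Ebb.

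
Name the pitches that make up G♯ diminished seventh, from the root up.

G♯ B D F

G♯ diminished seventh: diminished seventh on G♯.
root → G♯
3rd (minor 3rd) → B
5th (diminished 5th) → D
7th (diminished 7th) → F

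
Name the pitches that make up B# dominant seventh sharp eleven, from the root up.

B# dominant seventh sharp eleven is a dominant seventh sharp eleven built on B#.
Root: B#
Major 3rd (3rd): D##
Perfect 5th (5th): F##
Minor 7th (7th): A#
Augmented 11th (11th): E##

B#, D##, F##, A#, E##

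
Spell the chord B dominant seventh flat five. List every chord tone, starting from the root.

B  D♯  F  A

Root B, quality dominant seventh flat five:
- root: B
- major 3rd: D♯
- diminished 5th: F
- minor 7th: A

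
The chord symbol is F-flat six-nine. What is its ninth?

G♭

Root of F-flat six-nine = F♭. The 9th is a major 9th: F♭ up a major 9th → G♭.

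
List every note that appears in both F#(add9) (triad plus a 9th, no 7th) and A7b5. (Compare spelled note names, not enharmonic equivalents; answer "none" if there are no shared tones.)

F#(add9): F# A# C# G#
A7b5: A C# Eb G
Common to both → C#.

C#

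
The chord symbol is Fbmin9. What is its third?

Abb

Fbmin9 is built on Fb; its 3rd is a minor 3rd above the root.
A third above F uses the letter A, and the minor 3rd above Fb is Abb.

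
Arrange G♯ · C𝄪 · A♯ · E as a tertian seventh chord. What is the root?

A♯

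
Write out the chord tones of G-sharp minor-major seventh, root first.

G-sharp B D-sharp F-double-sharp

Root G-sharp, quality minor-major seventh:
- root: G-sharp
- minor 3rd: B
- perfect 5th: D-sharp
- major 7th: F-double-sharp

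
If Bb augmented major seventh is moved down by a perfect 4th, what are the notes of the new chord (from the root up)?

F A C-sharp E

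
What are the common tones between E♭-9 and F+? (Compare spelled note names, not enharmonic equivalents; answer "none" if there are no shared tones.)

F

E♭-9 = Eb, Gb, Bb, Db, F.
F+ = F, A, C#.
Shared: F.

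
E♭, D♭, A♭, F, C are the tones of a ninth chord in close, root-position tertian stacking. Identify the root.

D♭

Arranged so that each adjacent pair is a third by letter name: D♭ – F – A♭ – C – E♭.
The bottom of that stack, D♭, is the root (this is D♭ major ninth).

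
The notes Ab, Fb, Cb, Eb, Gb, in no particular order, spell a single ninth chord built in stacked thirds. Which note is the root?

Fb

Arranged so that each adjacent pair is a third by letter name: Fb – Ab – Cb – Eb – Gb.
The bottom of that stack, Fb, is the root (this is Fb major ninth).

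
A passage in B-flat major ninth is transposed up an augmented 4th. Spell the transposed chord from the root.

E, G-sharp, B, D-sharp, F-sharp

Transposed root: B-flat → E (augmented 4th up). So we spell E major ninth:
Root: E
Major 3rd (3rd): G-sharp
Perfect 5th (5th): B
Major 7th (7th): D-sharp
Major 9th (9th): F-sharp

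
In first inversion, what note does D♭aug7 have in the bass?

D♭aug7 = Db–F–A–Cb. First inversion → third in the bass = F.

F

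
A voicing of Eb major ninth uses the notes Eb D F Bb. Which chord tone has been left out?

The full Eb major ninth chord is Eb, G, Bb, D, F.
Comparing with the voicing, the major 3rd (3rd) — G — is absent.

G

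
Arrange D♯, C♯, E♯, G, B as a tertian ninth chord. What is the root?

Stacking in thirds gives C♯ – E♯ – G – B – D♯, so C♯ is the root — C♯ dominant ninth flat five.

C♯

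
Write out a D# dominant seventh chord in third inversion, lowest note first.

D# dominant seventh = D-sharp–F-double-sharp–A-sharp–C-sharp; third inversion → seventh (C-sharp) lowest.

C-sharp  D-sharp  F-double-sharp  A-sharp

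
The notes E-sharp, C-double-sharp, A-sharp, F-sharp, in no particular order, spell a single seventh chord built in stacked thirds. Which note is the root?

Stacking in thirds gives F-sharp – A-sharp – C-double-sharp – E-sharp, so F-sharp is the root — F-sharp augmented major seventh.

F-sharp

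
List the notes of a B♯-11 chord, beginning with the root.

B♯ D♯ F𝄪 A♯ C𝄪 E♯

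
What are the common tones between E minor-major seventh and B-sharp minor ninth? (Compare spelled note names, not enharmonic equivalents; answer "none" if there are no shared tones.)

E minor-major seventh = E, G, B, D-sharp.
B-sharp minor ninth = B-sharp, D-sharp, F-double-sharp, A-sharp, C-double-sharp.
Shared: D-sharp.

D-sharp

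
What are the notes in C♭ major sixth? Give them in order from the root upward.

C♭ major sixth is a major sixth built on C-flat.
root → C-flat
3rd (major 3rd) → E-flat
5th (perfect 5th) → G-flat
6th (major 6th) → A-flat

C-flat, E-flat, G-flat, A-flat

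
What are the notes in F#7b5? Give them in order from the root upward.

F# A# C E

F#7b5 is a dominant seventh flat five built on F#.
Root: F#
Major 3rd (3rd): A#
Diminished 5th (5th): C
Minor 7th (7th): E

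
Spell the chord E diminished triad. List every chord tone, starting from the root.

E, G, B-flat

E diminished triad is a diminished triad built on E.
Root: E
Minor 3rd (3rd): G
Diminished 5th (5th): B-flat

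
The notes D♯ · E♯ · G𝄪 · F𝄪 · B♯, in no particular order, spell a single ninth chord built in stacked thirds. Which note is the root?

Stacking in thirds gives E♯ – G𝄪 – B♯ – D♯ – F𝄪, so E♯ is the root — E♯ dominant ninth.

E♯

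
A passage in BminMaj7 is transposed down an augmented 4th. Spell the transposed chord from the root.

F, Ab, C, E

Transposed root: B → F (augmented 4th down). So we spell F minor-major seventh:
- root: F
- minor 3rd: Ab
- perfect 5th: C
- major 7th: E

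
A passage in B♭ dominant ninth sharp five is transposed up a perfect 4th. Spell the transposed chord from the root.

Transposed root: B-flat → E-flat (perfect 4th up). So we spell E-flat dominant ninth sharp five:
- root: E-flat
- major 3rd: G
- augmented 5th: B
- minor 7th: D-flat
- major 9th: F

E-flat, G, B, D-flat, F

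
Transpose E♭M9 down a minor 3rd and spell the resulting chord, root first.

C – E – G – B – D

A minor 3rd down from Eb is C, so the new chord is C major ninth.
root → C
3rd (major 3rd) → E
5th (perfect 5th) → G
7th (major 7th) → B
9th (major 9th) → D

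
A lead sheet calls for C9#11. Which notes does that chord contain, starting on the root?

C – E – G – Bb – D – F#

C9#11: dominant ninth sharp eleven on C.
- root: C
- major 3rd: E
- perfect 5th: G
- minor 7th: Bb
- major 9th: D
- augmented 11th: F#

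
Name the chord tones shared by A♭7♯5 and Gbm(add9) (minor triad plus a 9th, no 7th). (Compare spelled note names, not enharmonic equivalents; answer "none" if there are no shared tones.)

A♭7♯5: Ab C E Gb
Gbm(add9): Gb Bbb Db Ab
Common to both → Ab, Gb.

Ab, Gb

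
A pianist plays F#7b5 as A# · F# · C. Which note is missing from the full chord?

E

The full F#7b5 chord is F#, A#, C, E.
Comparing with the voicing, the minor 7th (7th) — E — is absent.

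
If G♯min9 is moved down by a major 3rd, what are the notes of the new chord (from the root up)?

E, G, B, D, F♯

G♯ down a major 3rd → E. New chord: E minor ninth.
- root: E
- minor 3rd: G
- perfect 5th: B
- minor 7th: D
- major 9th: F♯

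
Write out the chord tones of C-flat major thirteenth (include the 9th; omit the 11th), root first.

Cb, Eb, Gb, Bb, Db, Ab

C-flat major thirteenth is a major thirteenth built on Cb.
- root: Cb
- major 3rd: Eb
- perfect 5th: Gb
- major 7th: Bb
- major 9th: Db
- major 13th: Ab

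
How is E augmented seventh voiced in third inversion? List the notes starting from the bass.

D – E – G-sharp – B-sharp

In root position, E augmented seventh is E–G-sharp–B-sharp–D.
Third inversion puts the seventh (D) in the bass.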